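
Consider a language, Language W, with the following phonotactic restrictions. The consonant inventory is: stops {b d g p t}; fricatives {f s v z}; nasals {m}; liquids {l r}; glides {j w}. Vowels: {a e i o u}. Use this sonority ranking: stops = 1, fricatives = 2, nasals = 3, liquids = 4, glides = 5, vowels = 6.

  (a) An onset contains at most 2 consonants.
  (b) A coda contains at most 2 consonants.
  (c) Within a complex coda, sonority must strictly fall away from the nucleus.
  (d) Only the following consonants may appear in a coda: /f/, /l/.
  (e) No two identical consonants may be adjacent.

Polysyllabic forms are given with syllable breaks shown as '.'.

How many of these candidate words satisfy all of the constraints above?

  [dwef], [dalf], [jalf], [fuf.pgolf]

[dwef] — σ1 onset /dw/ (2C), coda /f/ ok → phonotactically legal
[dalf] — σ1 onset /d/, coda /lf/ (4→2 falls) ok → phonotactically legal
[jalf] — σ1 onset /j/, coda /lf/ (4→2 falls) ok → phonotactically legal
[fuf.pgolf] — σ1 onset /f/, coda /f/ ok; σ2 onset /pg/ (2C), coda /lf/ (4→2 falls) ok → phonotactically legal
Phonotactically legal: [dwef], [dalf], [jalf], [fuf.pgolf] → 4.

4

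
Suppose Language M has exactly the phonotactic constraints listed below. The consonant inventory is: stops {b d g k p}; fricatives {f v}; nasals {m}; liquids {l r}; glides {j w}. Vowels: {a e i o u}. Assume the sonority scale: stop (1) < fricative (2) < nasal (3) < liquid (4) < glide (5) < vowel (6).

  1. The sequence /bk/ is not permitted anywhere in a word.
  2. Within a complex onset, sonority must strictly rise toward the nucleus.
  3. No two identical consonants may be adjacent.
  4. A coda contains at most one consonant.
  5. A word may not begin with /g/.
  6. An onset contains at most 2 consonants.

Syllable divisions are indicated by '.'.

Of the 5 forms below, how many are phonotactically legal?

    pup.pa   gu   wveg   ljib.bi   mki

0

pup.pa — violates constraint 3: adjacent identical consonants /pp/ → phonotactically illegal
gu — violates constraint 5: word begins with /g/ → phonotactically illegal
wveg — violates constraint 2: syllable 1 onset /wv/: /w/ (glide, 5) → /v/ (fricative, 2) does not rise → phonotactically illegal
ljib.bi — violates constraint 3: adjacent identical consonants /bb/ → phonotactically illegal
mki — violates constraint 2: syllable 1 onset /mk/: /m/ (nasal, 3) → /k/ (stop, 1) does not rise → phonotactically illegal
No form is phonotactically legal → 0.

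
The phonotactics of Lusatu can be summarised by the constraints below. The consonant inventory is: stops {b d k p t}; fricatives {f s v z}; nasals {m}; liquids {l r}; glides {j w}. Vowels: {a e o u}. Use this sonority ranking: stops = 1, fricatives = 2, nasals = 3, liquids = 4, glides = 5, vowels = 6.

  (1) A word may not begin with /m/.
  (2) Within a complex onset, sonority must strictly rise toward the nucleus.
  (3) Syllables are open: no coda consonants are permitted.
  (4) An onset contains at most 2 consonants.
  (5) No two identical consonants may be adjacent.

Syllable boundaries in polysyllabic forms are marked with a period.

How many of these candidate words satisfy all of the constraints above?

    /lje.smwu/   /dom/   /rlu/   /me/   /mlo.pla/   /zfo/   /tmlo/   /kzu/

/lje.smwu/ — violates constraint 4: syllable 2 onset /smw/ has 3 consonants (> 2) → illicit
/dom/ — violates constraint 3: syllable 1 coda /m/ has 1 consonant (> 0) → illicit
/rlu/ — violates constraint 2: syllable 1 onset /rl/: /r/ (liquid, 4) → /l/ (liquid, 4) does not rise → illicit
/me/ — violates constraint 1: word begins with /m/ → illicit
/mlo.pla/ — violates constraint 1: word begins with /m/ → illicit
/zfo/ — violates constraint 2: syllable 1 onset /zf/: /z/ (fricative, 2) → /f/ (fricative, 2) does not rise → illicit
/tmlo/ — violates constraint 4: syllable 1 onset /tml/ has 3 consonants (> 2) → illicit
/kzu/ — σ1 onset /kz/ (1→2 rises), coda /∅/ ok → licit
Licit: /kzu/ → 1.

1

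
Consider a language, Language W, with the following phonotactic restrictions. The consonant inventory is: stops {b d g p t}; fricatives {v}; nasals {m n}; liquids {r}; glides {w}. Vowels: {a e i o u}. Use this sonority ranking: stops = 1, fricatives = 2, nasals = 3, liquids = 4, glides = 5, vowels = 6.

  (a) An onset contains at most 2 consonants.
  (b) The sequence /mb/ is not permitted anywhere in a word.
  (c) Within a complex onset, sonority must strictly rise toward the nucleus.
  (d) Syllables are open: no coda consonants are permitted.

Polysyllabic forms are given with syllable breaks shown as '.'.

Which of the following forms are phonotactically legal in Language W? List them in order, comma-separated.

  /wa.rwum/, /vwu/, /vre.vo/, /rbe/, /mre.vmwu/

/vwu/, /vre.vo/

/wa.rwum/ — violates constraint (d): syllable 2 coda /m/ has 1 consonant (> 0) → phonotactically illegal
/vwu/ — σ1 onset /vw/ (2→5 rises), coda /∅/ ok → phonotactically legal
/vre.vo/ — σ1 onset /vr/ (2→4 rises), coda /∅/ ok; σ2 onset /v/, coda /∅/ ok → phonotactically legal
/rbe/ — violates constraint (c): syllable 1 onset /rb/: /r/ (liquid, 4) → /b/ (stop, 1) does not rise → phonotactically illegal
/mre.vmwu/ — violates constraint (a): syllable 2 onset /vmw/ has 3 consonants (> 2) → phonotactically illegal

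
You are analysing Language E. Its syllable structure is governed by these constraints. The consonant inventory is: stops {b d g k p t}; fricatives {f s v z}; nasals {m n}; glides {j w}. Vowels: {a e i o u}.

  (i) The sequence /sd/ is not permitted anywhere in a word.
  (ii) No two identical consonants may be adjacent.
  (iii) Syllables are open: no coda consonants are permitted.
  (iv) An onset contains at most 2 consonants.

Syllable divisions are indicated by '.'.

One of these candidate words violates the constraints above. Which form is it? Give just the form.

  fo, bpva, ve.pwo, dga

bpva

fo — σ1 onset /f/, coda /∅/ ok → permitted
bpva — violates constraint (iv): syllable 1 onset /bpv/ has 3 consonants (> 2) → not permitted
ve.pwo — σ1 onset /v/, coda /∅/ ok; σ2 onset /pw/ (2C), coda /∅/ ok → permitted
dga — σ1 onset /dg/ (2C), coda /∅/ ok → permitted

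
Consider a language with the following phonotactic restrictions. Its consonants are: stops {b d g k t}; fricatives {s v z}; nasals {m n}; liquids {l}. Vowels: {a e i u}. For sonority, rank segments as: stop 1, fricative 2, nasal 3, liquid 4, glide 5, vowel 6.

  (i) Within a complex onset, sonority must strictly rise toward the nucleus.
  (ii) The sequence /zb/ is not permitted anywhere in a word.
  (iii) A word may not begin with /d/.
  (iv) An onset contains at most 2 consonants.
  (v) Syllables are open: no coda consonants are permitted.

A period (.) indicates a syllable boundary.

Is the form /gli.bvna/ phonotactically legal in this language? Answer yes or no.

/gli.bvna/ — violates constraint (iv): syllable 2 onset /bvn/ has 3 consonants (> 2) → phonotactically illegal

no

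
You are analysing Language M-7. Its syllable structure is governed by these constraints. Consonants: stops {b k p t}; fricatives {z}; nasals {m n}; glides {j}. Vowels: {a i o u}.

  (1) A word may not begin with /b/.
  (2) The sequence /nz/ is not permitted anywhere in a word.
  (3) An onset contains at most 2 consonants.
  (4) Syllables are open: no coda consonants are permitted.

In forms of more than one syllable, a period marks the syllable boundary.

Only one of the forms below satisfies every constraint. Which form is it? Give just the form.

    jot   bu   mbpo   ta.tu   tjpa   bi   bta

ta.tu

jot — violates constraint 4: syllable 1 coda /t/ has 1 consonant (> 0) → not permitted
bu — violates constraint 1: word begins with /b/ → not permitted
mbpo — violates constraint 3: syllable 1 onset /mbp/ has 3 consonants (> 2) → not permitted
ta.tu — σ1 onset /t/, coda /∅/ ok; σ2 onset /t/, coda /∅/ ok → permitted
tjpa — violates constraint 3: syllable 1 onset /tjp/ has 3 consonants (> 2) → not permitted
bi — violates constraint 1: word begins with /b/ → not permitted
bta — violates constraint 1: word begins with /b/ → not permitted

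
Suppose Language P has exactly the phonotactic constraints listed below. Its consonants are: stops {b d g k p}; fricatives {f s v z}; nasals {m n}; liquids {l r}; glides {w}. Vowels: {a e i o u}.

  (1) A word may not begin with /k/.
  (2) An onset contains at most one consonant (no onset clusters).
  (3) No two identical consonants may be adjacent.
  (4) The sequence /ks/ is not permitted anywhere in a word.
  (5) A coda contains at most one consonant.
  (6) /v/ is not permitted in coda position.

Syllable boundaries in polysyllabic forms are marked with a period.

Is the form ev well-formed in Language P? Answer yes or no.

ev — violates constraint 6: syllable 1 coda contains /v/ → ill-formed

no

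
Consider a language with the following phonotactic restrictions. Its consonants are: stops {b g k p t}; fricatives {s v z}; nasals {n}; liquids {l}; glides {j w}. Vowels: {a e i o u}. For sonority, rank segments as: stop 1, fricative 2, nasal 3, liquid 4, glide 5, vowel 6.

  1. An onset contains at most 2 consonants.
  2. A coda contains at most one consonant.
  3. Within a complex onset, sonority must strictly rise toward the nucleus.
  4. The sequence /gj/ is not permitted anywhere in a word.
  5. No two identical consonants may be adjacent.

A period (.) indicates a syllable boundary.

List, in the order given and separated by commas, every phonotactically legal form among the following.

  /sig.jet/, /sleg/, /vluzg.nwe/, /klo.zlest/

/sleg/

/sig.jet/ — violates constraint 4: contains banned sequence /gj/ → phonotactically illegal
/sleg/ — σ1 onset /sl/ (2→4 rises), coda /g/ ok → phonotactically legal
/vluzg.nwe/ — violates constraint 2: syllable 1 coda /zg/ has 2 consonants (> 1) → phonotactically illegal
/klo.zlest/ — violates constraint 2: syllable 2 coda /st/ has 2 consonants (> 1) → phonotactically illegal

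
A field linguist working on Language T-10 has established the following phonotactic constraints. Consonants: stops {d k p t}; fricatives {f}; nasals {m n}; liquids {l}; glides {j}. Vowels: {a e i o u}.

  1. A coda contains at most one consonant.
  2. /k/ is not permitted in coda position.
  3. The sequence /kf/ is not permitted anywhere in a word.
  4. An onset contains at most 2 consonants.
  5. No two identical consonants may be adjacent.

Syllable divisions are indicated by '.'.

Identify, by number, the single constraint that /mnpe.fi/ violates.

/mnpe.fi/: syllable 1 onset /mnp/ has 3 consonants (> 2).
This is a violation of constraint 4: "An onset contains at most 2 consonants."
The remaining constraints (1, 2, 3, 5) are satisfied.

4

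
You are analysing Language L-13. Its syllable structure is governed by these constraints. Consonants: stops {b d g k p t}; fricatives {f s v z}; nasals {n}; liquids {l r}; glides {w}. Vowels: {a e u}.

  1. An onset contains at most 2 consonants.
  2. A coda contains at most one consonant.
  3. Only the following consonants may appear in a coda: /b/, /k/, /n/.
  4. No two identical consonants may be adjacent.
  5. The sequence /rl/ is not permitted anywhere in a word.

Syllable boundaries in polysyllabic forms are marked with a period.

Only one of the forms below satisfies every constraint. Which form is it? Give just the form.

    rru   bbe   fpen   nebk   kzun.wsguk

rru — violates constraint 4: adjacent identical consonants /rr/ → phonotactically illegal
bbe — violates constraint 4: adjacent identical consonants /bb/ → phonotactically illegal
fpen — σ1 onset /fp/ (2C), coda /n/ ok → phonotactically legal
nebk — violates constraint 2: syllable 1 coda /bk/ has 2 consonants (> 1) → phonotactically illegal
kzun.wsguk — violates constraint 1: syllable 2 onset /wsg/ has 3 consonants (> 2) → phonotactically illegal

fpen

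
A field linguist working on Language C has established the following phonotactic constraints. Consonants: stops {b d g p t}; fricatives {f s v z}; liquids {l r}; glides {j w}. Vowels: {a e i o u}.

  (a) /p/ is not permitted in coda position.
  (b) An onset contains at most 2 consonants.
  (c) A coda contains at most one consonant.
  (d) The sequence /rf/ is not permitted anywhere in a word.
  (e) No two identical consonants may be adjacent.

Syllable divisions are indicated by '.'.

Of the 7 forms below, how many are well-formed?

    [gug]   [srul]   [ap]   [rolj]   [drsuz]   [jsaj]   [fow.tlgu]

[gug] — σ1 onset /g/, coda /g/ ok → well-formed
[srul] — σ1 onset /sr/ (2C), coda /l/ ok → well-formed
[ap] — violates constraint (a): syllable 1 coda contains /p/ → ill-formed
[rolj] — violates constraint (c): syllable 1 coda /lj/ has 2 consonants (> 1) → ill-formed
[drsuz] — violates constraint (b): syllable 1 onset /drs/ has 3 consonants (> 2) → ill-formed
[jsaj] — σ1 onset /js/ (2C), coda /j/ ok → well-formed
[fow.tlgu] — violates constraint (b): syllable 2 onset /tlg/ has 3 consonants (> 2) → ill-formed
Well-formed: [gug], [srul], [jsaj] → 3.

3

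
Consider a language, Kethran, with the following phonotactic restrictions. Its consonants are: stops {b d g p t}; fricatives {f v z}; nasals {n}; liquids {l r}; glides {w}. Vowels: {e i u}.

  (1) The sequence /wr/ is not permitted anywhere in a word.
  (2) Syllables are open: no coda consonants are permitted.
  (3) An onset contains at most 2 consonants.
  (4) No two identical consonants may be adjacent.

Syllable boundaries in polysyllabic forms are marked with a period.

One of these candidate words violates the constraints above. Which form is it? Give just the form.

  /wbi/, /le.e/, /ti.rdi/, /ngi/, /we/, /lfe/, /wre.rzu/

/wbi/ — σ1 onset /wb/ (2C), coda /∅/ ok → phonotactically legal
/le.e/ — σ1 onset /l/, coda /∅/ ok; σ2 onset /∅/, coda /∅/ ok → phonotactically legal
/ti.rdi/ — σ1 onset /t/, coda /∅/ ok; σ2 onset /rd/ (2C), coda /∅/ ok → phonotactically legal
/ngi/ — σ1 onset /ng/ (2C), coda /∅/ ok → phonotactically legal
/we/ — σ1 onset /w/, coda /∅/ ok → phonotactically legal
/lfe/ — σ1 onset /lf/ (2C), coda /∅/ ok → phonotactically legal
/wre.rzu/ — violates constraint 1: contains banned sequence /wr/ → phonotactically illegal

/wre.rzu/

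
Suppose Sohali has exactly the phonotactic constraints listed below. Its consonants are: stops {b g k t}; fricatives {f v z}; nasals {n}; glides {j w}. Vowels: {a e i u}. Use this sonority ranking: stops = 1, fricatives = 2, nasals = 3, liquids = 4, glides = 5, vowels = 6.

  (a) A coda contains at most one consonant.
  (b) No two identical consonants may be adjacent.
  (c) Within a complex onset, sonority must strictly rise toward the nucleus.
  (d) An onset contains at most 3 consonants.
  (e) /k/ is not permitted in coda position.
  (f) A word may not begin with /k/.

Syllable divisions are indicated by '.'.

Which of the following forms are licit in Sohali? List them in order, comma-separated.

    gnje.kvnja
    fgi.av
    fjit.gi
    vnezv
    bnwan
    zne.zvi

fjit.gi, bnwan

gnje.kvnja — violates constraint (d): syllable 2 onset /kvnj/ has 4 consonants (> 3) → illicit
fgi.av — violates constraint (c): syllable 1 onset /fg/: /f/ (fricative, 2) → /g/ (stop, 1) does not rise → illicit
fjit.gi — σ1 onset /fj/ (2→5 rises), coda /t/ ok; σ2 onset /g/, coda /∅/ ok → licit
vnezv — violates constraint (a): syllable 1 coda /zv/ has 2 consonants (> 1) → illicit
bnwan — σ1 onset /bnw/ (1→3→5 rises), coda /n/ ok → licit
zne.zvi — violates constraint (c): syllable 2 onset /zv/: /z/ (fricative, 2) → /v/ (fricative, 2) does not rise → illicit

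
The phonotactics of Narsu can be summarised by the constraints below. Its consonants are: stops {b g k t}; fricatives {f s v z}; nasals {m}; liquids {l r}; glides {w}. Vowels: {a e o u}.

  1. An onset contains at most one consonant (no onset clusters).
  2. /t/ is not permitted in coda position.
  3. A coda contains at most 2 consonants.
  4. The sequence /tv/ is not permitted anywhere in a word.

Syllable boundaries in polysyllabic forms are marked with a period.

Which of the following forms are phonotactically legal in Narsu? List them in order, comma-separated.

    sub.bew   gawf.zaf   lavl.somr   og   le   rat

sub.bew — σ1 onset /s/, coda /b/ ok; σ2 onset /b/, coda /w/ ok → phonotactically legal
gawf.zaf — σ1 onset /g/, coda /wf/ (2C) ok; σ2 onset /z/, coda /f/ ok → phonotactically legal
lavl.somr — σ1 onset /l/, coda /vl/ (2C) ok; σ2 onset /s/, coda /mr/ (2C) ok → phonotactically legal
og — σ1 onset /∅/, coda /g/ ok → phonotactically legal
le — σ1 onset /l/, coda /∅/ ok → phonotactically legal
rat — violates constraint 2: syllable 1 coda contains /t/ → phonotactically illegal

sub.bew, gawf.zaf, lavl.somr, og, le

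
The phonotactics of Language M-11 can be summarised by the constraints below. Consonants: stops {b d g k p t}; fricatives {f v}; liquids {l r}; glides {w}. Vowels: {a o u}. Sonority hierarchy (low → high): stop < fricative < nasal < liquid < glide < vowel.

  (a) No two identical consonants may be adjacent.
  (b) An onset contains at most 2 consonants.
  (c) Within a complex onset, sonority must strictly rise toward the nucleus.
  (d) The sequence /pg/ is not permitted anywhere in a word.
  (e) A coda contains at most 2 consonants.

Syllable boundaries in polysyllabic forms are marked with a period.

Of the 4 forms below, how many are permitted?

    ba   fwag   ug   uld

ba — σ1 onset /b/, coda /∅/ ok → permitted
fwag — σ1 onset /fw/ (2→5 rises), coda /g/ ok → permitted
ug — σ1 onset /∅/, coda /g/ ok → permitted
uld — σ1 onset /∅/, coda /ld/ (2C) ok → permitted
Permitted: ba, fwag, ug, uld → 4.

4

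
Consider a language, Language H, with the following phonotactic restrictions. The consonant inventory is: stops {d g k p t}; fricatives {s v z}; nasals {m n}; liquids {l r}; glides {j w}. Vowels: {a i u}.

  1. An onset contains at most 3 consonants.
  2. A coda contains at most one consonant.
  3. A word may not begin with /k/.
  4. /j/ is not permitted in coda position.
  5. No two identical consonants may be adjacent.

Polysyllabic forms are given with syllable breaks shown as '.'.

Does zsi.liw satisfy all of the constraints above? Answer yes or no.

yes

zsi.liw — σ1 onset /zs/ (2C), coda /∅/ ok; σ2 onset /l/, coda /w/ ok → permitted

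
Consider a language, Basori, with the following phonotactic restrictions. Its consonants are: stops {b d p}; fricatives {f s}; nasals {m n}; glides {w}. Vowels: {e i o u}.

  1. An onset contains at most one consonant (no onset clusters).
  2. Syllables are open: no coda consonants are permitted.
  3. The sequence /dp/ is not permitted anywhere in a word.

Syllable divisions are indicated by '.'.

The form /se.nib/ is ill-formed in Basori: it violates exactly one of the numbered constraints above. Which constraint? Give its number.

/se.nib/: syllable 2 coda /b/ has 1 consonant (> 0).
This is a violation of constraint 2: "Syllables are open: no coda consonants are permitted."
The remaining constraints (1, 3) are satisfied.

2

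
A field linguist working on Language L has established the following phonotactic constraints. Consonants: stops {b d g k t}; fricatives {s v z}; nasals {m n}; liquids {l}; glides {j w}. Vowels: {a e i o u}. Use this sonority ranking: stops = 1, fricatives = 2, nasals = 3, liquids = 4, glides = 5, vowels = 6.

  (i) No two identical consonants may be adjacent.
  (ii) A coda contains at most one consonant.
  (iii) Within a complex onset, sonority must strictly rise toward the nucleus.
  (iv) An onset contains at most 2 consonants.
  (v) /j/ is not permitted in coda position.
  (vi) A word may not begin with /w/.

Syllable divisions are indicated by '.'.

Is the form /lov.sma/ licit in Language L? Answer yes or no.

/lov.sma/ — σ1 onset /l/, coda /v/ ok; σ2 onset /sm/ (2→3 rises), coda /∅/ ok → licit

yes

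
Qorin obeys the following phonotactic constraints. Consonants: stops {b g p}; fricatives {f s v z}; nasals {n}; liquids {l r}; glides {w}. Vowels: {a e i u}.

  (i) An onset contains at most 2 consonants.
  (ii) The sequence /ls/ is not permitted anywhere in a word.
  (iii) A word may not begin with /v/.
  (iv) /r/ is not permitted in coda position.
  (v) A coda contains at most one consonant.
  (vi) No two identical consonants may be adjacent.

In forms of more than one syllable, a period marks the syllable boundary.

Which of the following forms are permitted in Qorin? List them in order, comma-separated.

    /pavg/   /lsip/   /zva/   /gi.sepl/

/zva/

/pavg/ — violates constraint (v): syllable 1 coda /vg/ has 2 consonants (> 1) → not permitted
/lsip/ — violates constraint (ii): contains banned sequence /ls/ → not permitted
/zva/ — σ1 onset /zv/ (2C), coda /∅/ ok → permitted
/gi.sepl/ — violates constraint (v): syllable 2 coda /pl/ has 2 consonants (> 1) → not permitted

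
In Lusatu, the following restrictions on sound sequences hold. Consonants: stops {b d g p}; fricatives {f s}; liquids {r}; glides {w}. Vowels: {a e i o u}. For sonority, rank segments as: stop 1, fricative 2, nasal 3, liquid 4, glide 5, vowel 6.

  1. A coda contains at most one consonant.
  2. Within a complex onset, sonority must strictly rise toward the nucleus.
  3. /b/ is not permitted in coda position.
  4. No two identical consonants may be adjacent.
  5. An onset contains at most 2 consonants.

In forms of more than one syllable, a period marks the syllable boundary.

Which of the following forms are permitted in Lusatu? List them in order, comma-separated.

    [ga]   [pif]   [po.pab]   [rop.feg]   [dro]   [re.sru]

[ga] — σ1 onset /g/, coda /∅/ ok → permitted
[pif] — σ1 onset /p/, coda /f/ ok → permitted
[po.pab] — violates constraint 3: syllable 2 coda contains /b/ → not permitted
[rop.feg] — σ1 onset /r/, coda /p/ ok; σ2 onset /f/, coda /g/ ok → permitted
[dro] — σ1 onset /dr/ (1→4 rises), coda /∅/ ok → permitted
[re.sru] — σ1 onset /r/, coda /∅/ ok; σ2 onset /sr/ (2→4 rises), coda /∅/ ok → permitted

[ga], [pif], [rop.feg], [dro], [re.sru]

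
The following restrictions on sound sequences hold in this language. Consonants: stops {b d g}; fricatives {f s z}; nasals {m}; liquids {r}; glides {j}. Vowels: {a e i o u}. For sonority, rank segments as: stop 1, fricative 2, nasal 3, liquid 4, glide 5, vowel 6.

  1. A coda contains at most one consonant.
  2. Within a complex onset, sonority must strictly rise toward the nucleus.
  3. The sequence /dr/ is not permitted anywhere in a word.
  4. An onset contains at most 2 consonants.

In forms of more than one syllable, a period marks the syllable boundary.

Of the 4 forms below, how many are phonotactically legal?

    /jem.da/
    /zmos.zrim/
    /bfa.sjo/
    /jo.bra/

/jem.da/ — σ1 onset /j/, coda /m/ ok; σ2 onset /d/, coda /∅/ ok → phonotactically legal
/zmos.zrim/ — σ1 onset /zm/ (2→3 rises), coda /s/ ok; σ2 onset /zr/ (2→4 rises), coda /m/ ok → phonotactically legal
/bfa.sjo/ — σ1 onset /bf/ (1→2 rises), coda /∅/ ok; σ2 onset /sj/ (2→5 rises), coda /∅/ ok → phonotactically legal
/jo.bra/ — σ1 onset /j/, coda /∅/ ok; σ2 onset /br/ (1→4 rises), coda /∅/ ok → phonotactically legal
Phonotactically legal: /jem.da/, /zmos.zrim/, /bfa.sjo/, /jo.bra/ → 4.

4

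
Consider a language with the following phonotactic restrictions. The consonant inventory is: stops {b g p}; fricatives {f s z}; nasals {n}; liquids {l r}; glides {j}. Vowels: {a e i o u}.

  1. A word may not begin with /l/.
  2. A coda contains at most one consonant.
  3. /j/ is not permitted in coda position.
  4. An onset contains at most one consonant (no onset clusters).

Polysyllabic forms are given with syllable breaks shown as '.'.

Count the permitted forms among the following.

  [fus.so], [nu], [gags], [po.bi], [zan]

4

[fus.so] — σ1 onset /f/, coda /s/ ok; σ2 onset /s/, coda /∅/ ok → permitted
[nu] — σ1 onset /n/, coda /∅/ ok → permitted
[gags] — violates constraint 2: syllable 1 coda /gs/ has 2 consonants (> 1) → not permitted
[po.bi] — σ1 onset /p/, coda /∅/ ok; σ2 onset /b/, coda /∅/ ok → permitted
[zan] — σ1 onset /z/, coda /n/ ok → permitted
Permitted: [fus.so], [nu], [po.bi], [zan] → 4.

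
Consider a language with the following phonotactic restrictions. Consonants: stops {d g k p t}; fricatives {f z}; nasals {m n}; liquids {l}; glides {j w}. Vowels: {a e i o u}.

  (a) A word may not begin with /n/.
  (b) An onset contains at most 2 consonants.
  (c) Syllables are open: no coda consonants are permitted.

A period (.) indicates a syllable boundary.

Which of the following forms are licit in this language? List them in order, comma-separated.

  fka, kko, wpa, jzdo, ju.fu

fka, kko, wpa, ju.fu

fka — σ1 onset /fk/ (2C), coda /∅/ ok → licit
kko — σ1 onset /kk/ (2C), coda /∅/ ok → licit
wpa — σ1 onset /wp/ (2C), coda /∅/ ok → licit
jzdo — violates constraint (b): syllable 1 onset /jzd/ has 3 consonants (> 2) → illicit
ju.fu — σ1 onset /j/, coda /∅/ ok; σ2 onset /f/, coda /∅/ ok → licit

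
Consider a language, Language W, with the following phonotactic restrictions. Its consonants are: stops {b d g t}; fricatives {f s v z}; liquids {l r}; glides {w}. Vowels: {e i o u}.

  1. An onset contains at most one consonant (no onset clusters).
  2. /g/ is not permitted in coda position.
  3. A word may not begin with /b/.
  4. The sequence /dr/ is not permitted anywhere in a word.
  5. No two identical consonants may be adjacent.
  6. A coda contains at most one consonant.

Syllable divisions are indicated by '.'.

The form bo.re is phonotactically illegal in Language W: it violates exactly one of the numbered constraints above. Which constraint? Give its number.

3

bo.re: word begins with /b/.
This is a violation of constraint 3: "A word may not begin with /b/."
The remaining constraints (1, 2, 4, 5, 6) are satisfied.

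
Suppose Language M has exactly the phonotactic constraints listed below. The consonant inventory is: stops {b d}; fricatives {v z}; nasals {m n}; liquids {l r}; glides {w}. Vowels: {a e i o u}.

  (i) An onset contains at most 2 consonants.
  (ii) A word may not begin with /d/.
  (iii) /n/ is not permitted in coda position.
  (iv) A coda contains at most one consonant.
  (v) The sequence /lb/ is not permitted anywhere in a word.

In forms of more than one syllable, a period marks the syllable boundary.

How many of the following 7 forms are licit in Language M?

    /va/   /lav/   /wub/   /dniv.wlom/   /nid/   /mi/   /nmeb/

/va/ — σ1 onset /v/, coda /∅/ ok → licit
/lav/ — σ1 onset /l/, coda /v/ ok → licit
/wub/ — σ1 onset /w/, coda /b/ ok → licit
/dniv.wlom/ — violates constraint (ii): word begins with /d/ → illicit
/nid/ — σ1 onset /n/, coda /d/ ok → licit
/mi/ — σ1 onset /m/, coda /∅/ ok → licit
/nmeb/ — σ1 onset /nm/ (2C), coda /b/ ok → licit
Licit: /va/, /lav/, /wub/, /nid/, /mi/, /nmeb/ → 6.

6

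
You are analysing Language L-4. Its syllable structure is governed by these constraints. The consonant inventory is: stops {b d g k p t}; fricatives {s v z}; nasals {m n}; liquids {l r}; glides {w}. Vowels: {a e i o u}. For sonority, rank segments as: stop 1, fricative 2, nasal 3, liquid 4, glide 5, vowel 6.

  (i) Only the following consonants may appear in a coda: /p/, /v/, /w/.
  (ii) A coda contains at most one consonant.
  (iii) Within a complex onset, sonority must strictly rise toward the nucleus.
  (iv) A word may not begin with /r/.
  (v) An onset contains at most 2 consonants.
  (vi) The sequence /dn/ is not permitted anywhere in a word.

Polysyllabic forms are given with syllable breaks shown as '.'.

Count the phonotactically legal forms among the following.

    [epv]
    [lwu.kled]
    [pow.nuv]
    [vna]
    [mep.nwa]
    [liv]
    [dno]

4

[epv] — violates constraint (ii): syllable 1 coda /pv/ has 2 consonants (> 1) → phonotactically illegal
[lwu.kled] — violates constraint (i): syllable 2 coda contains /d/, which is not a licensed coda consonant → phonotactically illegal
[pow.nuv] — σ1 onset /p/, coda /w/ ok; σ2 onset /n/, coda /v/ ok → phonotactically legal
[vna] — σ1 onset /vn/ (2→3 rises), coda /∅/ ok → phonotactically legal
[mep.nwa] — σ1 onset /m/, coda /p/ ok; σ2 onset /nw/ (3→5 rises), coda /∅/ ok → phonotactically legal
[liv] — σ1 onset /l/, coda /v/ ok → phonotactically legal
[dno] — violates constraint (vi): contains banned sequence /dn/ → phonotactically illegal
Phonotactically legal: [pow.nuv], [vna], [mep.nwa], [liv] → 4.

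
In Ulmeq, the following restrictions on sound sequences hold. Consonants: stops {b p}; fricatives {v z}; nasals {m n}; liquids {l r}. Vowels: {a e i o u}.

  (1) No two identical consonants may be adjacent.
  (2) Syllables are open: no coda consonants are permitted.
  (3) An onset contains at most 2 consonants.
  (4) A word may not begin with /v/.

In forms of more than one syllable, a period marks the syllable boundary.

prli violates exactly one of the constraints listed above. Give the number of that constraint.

prli: syllable 1 onset /prl/ has 3 consonants (> 2).
This is a violation of constraint 3: "An onset contains at most 2 consonants."
The remaining constraints (1, 2, 4) are satisfied.

3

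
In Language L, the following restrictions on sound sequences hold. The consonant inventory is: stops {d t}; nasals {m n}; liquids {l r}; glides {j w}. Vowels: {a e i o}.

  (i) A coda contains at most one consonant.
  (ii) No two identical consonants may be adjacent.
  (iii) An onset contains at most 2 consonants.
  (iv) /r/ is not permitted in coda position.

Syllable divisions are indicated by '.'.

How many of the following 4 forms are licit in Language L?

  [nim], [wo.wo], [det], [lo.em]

[nim] — σ1 onset /n/, coda /m/ ok → licit
[wo.wo] — σ1 onset /w/, coda /∅/ ok; σ2 onset /w/, coda /∅/ ok → licit
[det] — σ1 onset /d/, coda /t/ ok → licit
[lo.em] — σ1 onset /l/, coda /∅/ ok; σ2 onset /∅/, coda /m/ ok → licit
Licit: [nim], [wo.wo], [det], [lo.em] → 4.

4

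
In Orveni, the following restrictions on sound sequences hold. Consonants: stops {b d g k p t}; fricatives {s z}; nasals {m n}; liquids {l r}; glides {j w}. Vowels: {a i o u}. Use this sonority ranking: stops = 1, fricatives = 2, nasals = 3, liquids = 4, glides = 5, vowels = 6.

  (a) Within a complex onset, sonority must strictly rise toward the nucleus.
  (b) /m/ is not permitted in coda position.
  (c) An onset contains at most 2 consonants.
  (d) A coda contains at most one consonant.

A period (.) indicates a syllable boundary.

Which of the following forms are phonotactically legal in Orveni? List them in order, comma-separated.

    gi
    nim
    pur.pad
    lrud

gi — σ1 onset /g/, coda /∅/ ok → phonotactically legal
nim — violates constraint (b): syllable 1 coda contains /m/ → phonotactically illegal
pur.pad — σ1 onset /p/, coda /r/ ok; σ2 onset /p/, coda /d/ ok → phonotactically legal
lrud — violates constraint (a): syllable 1 onset /lr/: /l/ (liquid, 4) → /r/ (liquid, 4) does not rise → phonotactically illegal

gi, pur.pad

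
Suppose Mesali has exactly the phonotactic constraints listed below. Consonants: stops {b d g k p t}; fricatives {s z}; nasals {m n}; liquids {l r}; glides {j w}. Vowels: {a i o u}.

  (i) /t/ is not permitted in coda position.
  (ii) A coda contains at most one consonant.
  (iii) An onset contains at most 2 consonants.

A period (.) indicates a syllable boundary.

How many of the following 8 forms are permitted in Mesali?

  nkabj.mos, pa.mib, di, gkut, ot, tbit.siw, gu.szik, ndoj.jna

nkabj.mos — violates constraint (ii): syllable 1 coda /bj/ has 2 consonants (> 1) → not permitted
pa.mib — σ1 onset /p/, coda /∅/ ok; σ2 onset /m/, coda /b/ ok → permitted
di — σ1 onset /d/, coda /∅/ ok → permitted
gkut — violates constraint (i): syllable 1 coda contains /t/ → not permitted
ot — violates constraint (i): syllable 1 coda contains /t/ → not permitted
tbit.siw — violates constraint (i): syllable 1 coda contains /t/ → not permitted
gu.szik — σ1 onset /g/, coda /∅/ ok; σ2 onset /sz/ (2C), coda /k/ ok → permitted
ndoj.jna — σ1 onset /nd/ (2C), coda /j/ ok; σ2 onset /jn/ (2C), coda /∅/ ok → permitted
Permitted: pa.mib, di, gu.szik, ndoj.jna → 4.

4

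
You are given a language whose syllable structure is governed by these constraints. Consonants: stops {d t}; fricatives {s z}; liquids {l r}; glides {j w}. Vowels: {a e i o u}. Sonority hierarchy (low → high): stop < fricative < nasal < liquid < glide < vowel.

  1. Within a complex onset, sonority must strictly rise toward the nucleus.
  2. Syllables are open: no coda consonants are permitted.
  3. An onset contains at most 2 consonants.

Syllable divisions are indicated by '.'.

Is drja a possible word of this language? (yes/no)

no

drja — violates constraint 3: syllable 1 onset /drj/ has 3 consonants (> 2) → illicit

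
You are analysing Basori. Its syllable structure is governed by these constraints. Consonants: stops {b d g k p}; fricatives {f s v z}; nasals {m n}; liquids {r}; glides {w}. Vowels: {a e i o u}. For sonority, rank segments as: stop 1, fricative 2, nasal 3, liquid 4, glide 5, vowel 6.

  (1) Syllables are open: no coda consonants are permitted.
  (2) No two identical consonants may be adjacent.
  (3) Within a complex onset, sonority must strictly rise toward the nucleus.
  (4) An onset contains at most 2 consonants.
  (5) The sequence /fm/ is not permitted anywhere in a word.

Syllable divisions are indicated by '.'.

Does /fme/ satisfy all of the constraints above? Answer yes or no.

/fme/ — violates constraint 5: contains banned sequence /fm/ → not permitted

no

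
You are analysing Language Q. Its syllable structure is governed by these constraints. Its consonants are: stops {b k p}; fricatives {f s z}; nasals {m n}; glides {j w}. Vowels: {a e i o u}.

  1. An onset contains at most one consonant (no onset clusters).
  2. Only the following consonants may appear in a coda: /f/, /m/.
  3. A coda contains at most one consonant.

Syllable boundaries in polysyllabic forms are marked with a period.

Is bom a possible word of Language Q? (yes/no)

yes

bom — σ1 onset /b/, coda /m/ ok → phonotactically legal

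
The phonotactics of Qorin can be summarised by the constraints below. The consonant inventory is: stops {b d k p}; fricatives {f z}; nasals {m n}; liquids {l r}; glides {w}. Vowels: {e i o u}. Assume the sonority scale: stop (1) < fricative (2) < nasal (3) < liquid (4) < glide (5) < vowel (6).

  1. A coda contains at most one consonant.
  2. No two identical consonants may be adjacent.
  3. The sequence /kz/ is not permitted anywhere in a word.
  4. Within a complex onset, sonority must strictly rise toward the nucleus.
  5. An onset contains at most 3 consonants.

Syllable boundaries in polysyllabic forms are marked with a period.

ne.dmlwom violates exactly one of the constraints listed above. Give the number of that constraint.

ne.dmlwom: syllable 2 onset /dmlw/ has 4 consonants (> 3).
This is a violation of constraint 5: "An onset contains at most 3 consonants."
The remaining constraints (1, 2, 3, 4) are satisfied.

5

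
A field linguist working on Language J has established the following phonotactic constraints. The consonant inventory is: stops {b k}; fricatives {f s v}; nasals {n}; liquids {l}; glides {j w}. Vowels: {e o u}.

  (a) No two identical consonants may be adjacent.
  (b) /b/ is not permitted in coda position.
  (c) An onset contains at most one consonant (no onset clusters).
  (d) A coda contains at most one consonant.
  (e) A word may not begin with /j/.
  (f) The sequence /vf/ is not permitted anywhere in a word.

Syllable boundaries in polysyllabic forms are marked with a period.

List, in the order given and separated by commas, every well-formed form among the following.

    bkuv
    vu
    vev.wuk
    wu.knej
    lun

bkuv — violates constraint (c): syllable 1 onset /bk/ has 2 consonants (> 1) → ill-formed
vu — σ1 onset /v/, coda /∅/ ok → well-formed
vev.wuk — σ1 onset /v/, coda /v/ ok; σ2 onset /w/, coda /k/ ok → well-formed
wu.knej — violates constraint (c): syllable 2 onset /kn/ has 2 consonants (> 1) → ill-formed
lun — σ1 onset /l/, coda /n/ ok → well-formed

vu, vev.wuk, lun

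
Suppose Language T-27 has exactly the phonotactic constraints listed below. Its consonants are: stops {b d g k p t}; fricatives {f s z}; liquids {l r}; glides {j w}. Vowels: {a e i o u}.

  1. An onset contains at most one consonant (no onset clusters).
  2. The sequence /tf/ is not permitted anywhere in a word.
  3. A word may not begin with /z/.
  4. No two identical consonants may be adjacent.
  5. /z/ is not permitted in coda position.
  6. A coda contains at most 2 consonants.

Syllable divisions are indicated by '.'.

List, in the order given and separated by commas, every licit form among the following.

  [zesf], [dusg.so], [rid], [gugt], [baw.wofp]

[zesf] — violates constraint 3: word begins with /z/ → illicit
[dusg.so] — σ1 onset /d/, coda /sg/ (2C) ok; σ2 onset /s/, coda /∅/ ok → licit
[rid] — σ1 onset /r/, coda /d/ ok → licit
[gugt] — σ1 onset /g/, coda /gt/ (2C) ok → licit
[baw.wofp] — violates constraint 4: adjacent identical consonants /ww/ → illicit

[dusg.so], [rid], [gugt]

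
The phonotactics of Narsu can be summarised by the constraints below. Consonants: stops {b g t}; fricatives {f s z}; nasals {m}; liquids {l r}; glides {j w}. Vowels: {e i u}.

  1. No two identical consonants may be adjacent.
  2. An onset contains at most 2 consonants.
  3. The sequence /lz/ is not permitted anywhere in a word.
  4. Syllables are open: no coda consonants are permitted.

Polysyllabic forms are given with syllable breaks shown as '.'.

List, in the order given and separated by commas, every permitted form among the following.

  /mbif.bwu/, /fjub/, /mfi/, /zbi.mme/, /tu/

/mfi/, /tu/

/mbif.bwu/ — violates constraint 4: syllable 1 coda /f/ has 1 consonant (> 0) → not permitted
/fjub/ — violates constraint 4: syllable 1 coda /b/ has 1 consonant (> 0) → not permitted
/mfi/ — σ1 onset /mf/ (2C), coda /∅/ ok → permitted
/zbi.mme/ — violates constraint 1: adjacent identical consonants /mm/ → not permitted
/tu/ — σ1 onset /t/, coda /∅/ ok → permitted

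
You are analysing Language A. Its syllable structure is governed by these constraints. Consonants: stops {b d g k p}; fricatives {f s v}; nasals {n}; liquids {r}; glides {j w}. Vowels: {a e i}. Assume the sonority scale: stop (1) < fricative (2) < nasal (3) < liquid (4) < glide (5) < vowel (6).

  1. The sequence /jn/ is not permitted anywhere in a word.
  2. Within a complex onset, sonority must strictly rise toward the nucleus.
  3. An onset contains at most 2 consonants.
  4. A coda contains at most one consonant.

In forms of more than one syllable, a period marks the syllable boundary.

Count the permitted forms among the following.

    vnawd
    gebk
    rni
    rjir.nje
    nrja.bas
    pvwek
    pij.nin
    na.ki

vnawd — violates constraint 4: syllable 1 coda /wd/ has 2 consonants (> 1) → not permitted
gebk — violates constraint 4: syllable 1 coda /bk/ has 2 consonants (> 1) → not permitted
rni — violates constraint 2: syllable 1 onset /rn/: /r/ (liquid, 4) → /n/ (nasal, 3) does not rise → not permitted
rjir.nje — σ1 onset /rj/ (4→5 rises), coda /r/ ok; σ2 onset /nj/ (3→5 rises), coda /∅/ ok → permitted
nrja.bas — violates constraint 3: syllable 1 onset /nrj/ has 3 consonants (> 2) → not permitted
pvwek — violates constraint 3: syllable 1 onset /pvw/ has 3 consonants (> 2) → not permitted
pij.nin — violates constraint 1: contains banned sequence /jn/ → not permitted
na.ki — σ1 onset /n/, coda /∅/ ok; σ2 onset /k/, coda /∅/ ok → permitted
Permitted: rjir.nje, na.ki → 2.

2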